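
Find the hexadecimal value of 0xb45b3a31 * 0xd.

Multiply each base-16 digit by 13, carrying:
  1×13 = 13 → write d
  3×13 = 39 → write 7 carry 2
  a×13+2 = 132 → write 4 carry 8
  3×13+8 = 47 → write f carry 2
  b×13+2 = 145 → write 1 carry 9
  5×13+9 = 74 → write a carry 4
  4×13+4 = 56 → write 8 carry 3
  b×13+3 = 146 → write 2 carry 9
  remaining carry: 9

0x928a1f47d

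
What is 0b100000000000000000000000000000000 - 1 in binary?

0b11111111111111111111111111111111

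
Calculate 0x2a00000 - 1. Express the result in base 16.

0x29fffff

The trailing 5 digits are 0, so subtracting 1 borrows through: they become F and the next digit up decrements.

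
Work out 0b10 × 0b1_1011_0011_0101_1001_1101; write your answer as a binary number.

Multiply each base-2 digit by 2, carrying:
  1×2 = 2 → write 0 carry 1
  0×2+1 = 1 → write 1
  1×2 = 2 → write 0 carry 1
  1×2+1 = 3 → write 1 carry 1
  1×2+1 = 3 → write 1 carry 1
  0×2+1 = 1 → write 1
  0×2 = 0 → write 0
  1×2 = 2 → write 0 carry 1
  1×2+1 = 3 → write 1 carry 1
  0×2+1 = 1 → write 1
  1×2 = 2 → write 0 carry 1
  0×2+1 = 1 → write 1
  1×2 = 2 → write 0 carry 1
  1×2+1 = 3 → write 1 carry 1
  0×2+1 = 1 → write 1
  0×2 = 0 → write 0
  1×2 = 2 → write 0 carry 1
  1×2+1 = 3 → write 1 carry 1
  0×2+1 = 1 → write 1
  1×2 = 2 → write 0 carry 1
  1×2+1 = 3 → write 1 carry 1
  remaining carry: 1

0b1101100110101100111010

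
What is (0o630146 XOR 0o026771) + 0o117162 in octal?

First 0o630146 XOR 0o026771 = 0o616637.
Add column by column in base 8, right to left:
  7+2 = 1 carry 1
  3+6+1 = 2 carry 1
  6+1+1 = 0 carry 1
  6+7+1 = 6 carry 1
  1+1+1 = 3
  6+1 = 7

0o736021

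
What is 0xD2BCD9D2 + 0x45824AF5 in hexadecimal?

Add column by column in base 16, right to left:
  2+5 = 7
  D+F = C carry 1
  9+A+1 = 4 carry 1
  D+4+1 = 2 carry 1
  C+2+1 = F
  B+8 = 3 carry 1
  2+5+1 = 8
  D+4 = 1 carry 1
  final carry 1

0x1183F24C7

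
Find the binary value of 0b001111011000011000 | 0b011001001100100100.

0b011111011100111100

OR bit by bit (1 where either bit is 1):
  001111011000011000
| 011001001100100100
= 011111011100111100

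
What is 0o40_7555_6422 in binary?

Each octal digit is 3 bits: 4=100 0=000 7=111 5=101 5=101 5=101 6=110 4=100 2=010 2=010.

0b100000111101101101110100010010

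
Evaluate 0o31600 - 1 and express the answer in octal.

0o31577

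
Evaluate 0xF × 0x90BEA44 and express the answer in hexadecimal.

0x87B2B9FC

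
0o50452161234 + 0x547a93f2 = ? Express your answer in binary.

0o50452161234 = 0b101000100101010001110001010011100 in binary.
0x547a93f2 = 0b1010100011110101001001111110010 in binary.
Add column by column in base 2, right to left:
  0+0 = 0
  0+1 = 1
  1+0 = 1
  1+0 = 1
  1+1 = 0 carry 1
  0+1+1 = 0 carry 1
  0+1+1 = 0 carry 1
  1+1+1 = 1 carry 1
  0+1+1 = 0 carry 1
  1+1+1 = 1 carry 1
  0+0+1 = 1
  0+0 = 0
  0+1 = 1
  1+0 = 1
  1+0 = 1
  1+1 = 0 carry 1
  0+0+1 = 1
  0+1 = 1
  0+0 = 0
  1+1 = 0 carry 1
  0+1+1 = 0 carry 1
  1+1+1 = 1 carry 1
  0+1+1 = 0 carry 1
  1+0+1 = 0 carry 1
  0+0+1 = 1
  0+0 = 0
  1+1 = 0 carry 1
  0+0+1 = 1
  0+1 = 1
  0+0 = 0
  1+1 = 0 carry 1
  0+0+1 = 1
  1+0 = 1

0b110011001001000110111011010001110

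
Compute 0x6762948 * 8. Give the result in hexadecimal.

0x33B14A40

Multiply each base-16 digit by 8, carrying:
  8×8 = 64 → write 0 carry 4
  4×8+4 = 36 → write 4 carry 2
  9×8+2 = 74 → write A carry 4
  2×8+4 = 20 → write 4 carry 1
  6×8+1 = 49 → write 1 carry 3
  7×8+3 = 59 → write B carry 3
  6×8+3 = 51 → write 3 carry 3
  remaining carry: 3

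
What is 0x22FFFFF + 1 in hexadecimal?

The trailing 5 digits are F (max in base 16), so adding 1 cascades: they roll to 0 and the next digit up increments.

0x2300000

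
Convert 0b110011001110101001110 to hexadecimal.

Group the bits into nibbles: 0001 1001 1001 1101 0100 1110 → 199d4e.

0x199d4e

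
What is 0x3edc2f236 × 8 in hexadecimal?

0x1f6e1791b0

Multiply each base-16 digit by 8, carrying:
  6×8 = 48 → write 0 carry 3
  3×8+3 = 27 → write b carry 1
  2×8+1 = 17 → write 1 carry 1
  f×8+1 = 121 → write 9 carry 7
  2×8+7 = 23 → write 7 carry 1
  c×8+1 = 97 → write 1 carry 6
  d×8+6 = 110 → write e carry 6
  e×8+6 = 118 → write 6 carry 7
  3×8+7 = 31 → write f carry 1
  remaining carry: 1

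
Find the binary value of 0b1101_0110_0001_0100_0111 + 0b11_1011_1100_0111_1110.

Add column by column in base 2, right to left:
  1+0 = 1
  1+1 = 0 carry 1
  1+1+1 = 1 carry 1
  0+1+1 = 0 carry 1
  0+1+1 = 0 carry 1
  0+1+1 = 0 carry 1
  1+1+1 = 1 carry 1
  0+0+1 = 1
  1+0 = 1
  0+0 = 0
  0+1 = 1
  0+1 = 1
  0+1 = 1
  1+1 = 0 carry 1
  1+0+1 = 0 carry 1
  0+1+1 = 0 carry 1
  1+1+1 = 1 carry 1
  0+1+1 = 0 carry 1
  1+0+1 = 0 carry 1
  1+0+1 = 0 carry 1
  final carry 1

0b100010001110111000101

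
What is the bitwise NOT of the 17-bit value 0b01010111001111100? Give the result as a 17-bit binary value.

0b10101000110000011

Invert each bit: 01010111001111100 → 10101000110000011.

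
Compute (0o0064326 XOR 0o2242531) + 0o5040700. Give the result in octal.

0o7267517

First 0o0064326 XOR 0o2242531 = 0o2226617.
Add column by column in base 8, right to left:
  7+0 = 7
  1+0 = 1
  6+7 = 5 carry 1
  6+0+1 = 7
  2+4 = 6
  2+0 = 2
  2+5 = 7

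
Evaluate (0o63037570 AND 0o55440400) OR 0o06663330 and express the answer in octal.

0o63037570 AND 0o55440400 = 0o41000400.
Then OR with 0o06663330.

0o47663730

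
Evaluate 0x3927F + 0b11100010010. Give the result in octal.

0o714621

0x3927F = 0o711177 in octal.
0b11100010010 = 0o3422 in octal.
Add column by column in base 8, right to left:
  7+2 = 1 carry 1
  7+2+1 = 2 carry 1
  1+4+1 = 6
  1+3 = 4
  1+0 = 1
  7+0 = 7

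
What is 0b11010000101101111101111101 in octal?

Group the bits in threes: 011 010 000 101 101 111 101 111 101 → 320557575.

0o320557575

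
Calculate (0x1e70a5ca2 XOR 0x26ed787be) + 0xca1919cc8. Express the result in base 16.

First 0x1e70a5ca2 XOR 0x26ed787be = 0x389dddb1c.
Add column by column in base 16, right to left:
  c+8 = 4 carry 1
  1+c+1 = e
  b+c = 7 carry 1
  d+9+1 = 7 carry 1
  d+1+1 = f
  d+9 = 6 carry 1
  9+1+1 = b
  8+a = 2 carry 1
  3+c+1 = 0 carry 1
  final carry 1

0x102b6f77e4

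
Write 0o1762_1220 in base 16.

0x3f2290

Each octal digit is 3 bits: 1=001 7=111 6=110 2=010 1=001 2=010 2=010 0=000.
Group the bits into nibbles: 0011 1111 0010 0010 1001 0000 → 3f2290.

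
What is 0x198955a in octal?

Expand each hex digit to 4 bits: 1=0001 9=1001 8=1000 9=1001 5=0101 5=0101 a=1010.
Group the bits in threes: 001 100 110 001 001 010 101 011 010 → 146112532.

0o146112532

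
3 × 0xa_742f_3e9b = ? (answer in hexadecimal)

Multiply each base-16 digit by 3, carrying:
  b×3 = 33 → write 1 carry 2
  9×3+2 = 29 → write d carry 1
  e×3+1 = 43 → write b carry 2
  3×3+2 = 11 → write b
  f×3 = 45 → write d carry 2
  2×3+2 = 8 → write 8
  4×3 = 12 → write c
  7×3 = 21 → write 5 carry 1
  a×3+1 = 31 → write f carry 1
  remaining carry: 1

0x1f5c8dbbd1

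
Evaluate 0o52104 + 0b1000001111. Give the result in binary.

0o52104 = 0b101010001000100 in binary.
Add column by column in base 2, right to left:
  0+1 = 1
  0+1 = 1
  1+1 = 0 carry 1
  0+1+1 = 0 carry 1
  0+0+1 = 1
  0+0 = 0
  1+0 = 1
  0+0 = 0
  0+0 = 0
  0+1 = 1
  1+0 = 1
  0+0 = 0
  1+0 = 1
  0+0 = 0
  1+0 = 1

0b101011001010011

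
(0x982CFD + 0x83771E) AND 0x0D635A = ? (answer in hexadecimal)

Add column by column in base 16, right to left:
  D+E = B carry 1
  F+1+1 = 1 carry 1
  C+7+1 = 4 carry 1
  2+7+1 = A
  8+3 = B
  9+8 = 1 carry 1
  final carry 1
Sum = 0x11BA41B; now AND with 0x0D635A:
  1&0=0, 1&0=0, B&D=9, A&6=2, 4&3=0, 1&5=1, B&A=A

0x9201A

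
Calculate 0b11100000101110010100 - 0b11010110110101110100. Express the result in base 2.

Subtract column by column in base 2:
  0-0 → 0
  0-0 → 0
  1-1 → 0
  0-0 → 0
  1-1 → 0
  0-1 → 1 (borrow)
  0-1-1 → 0 (borrow)
  1-0-1 → 0
  1-1 → 0
  1-0 → 1
  0-1 → 1 (borrow)
  1-1-1 → 1 (borrow)
  0-0-1 → 1 (borrow)
  0-1-1 → 0 (borrow)
  0-1-1 → 0 (borrow)
  0-0-1 → 1 (borrow)
  0-1-1 → 0 (borrow)
  1-0-1 → 0
  1-1 → 0
  1-1 → 0

0b1001111000100000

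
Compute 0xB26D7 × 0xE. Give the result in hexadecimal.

0x9C1FC2

Multiply each base-16 digit by 14, carrying:
  7×14 = 98 → write 2 carry 6
  D×14+6 = 188 → write C carry 11
  6×14+11 = 95 → write F carry 5
  2×14+5 = 33 → write 1 carry 2
  B×14+2 = 156 → write C carry 9
  remaining carry: 9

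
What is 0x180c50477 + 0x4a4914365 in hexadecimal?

Add column by column in base 16, right to left:
  7+5 = c
  7+6 = d
  4+3 = 7
  0+4 = 4
  5+1 = 6
  c+9 = 5 carry 1
  0+4+1 = 5
  8+a = 2 carry 1
  1+4+1 = 6

0x6255647dc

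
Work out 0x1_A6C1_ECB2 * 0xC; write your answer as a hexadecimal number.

0x13D1171858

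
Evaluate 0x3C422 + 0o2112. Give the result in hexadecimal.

0x3C86C

0o2112 = 0x44A in hexadecimal.
Add column by column in base 16, right to left:
  2+A = C
  2+4 = 6
  4+4 = 8
  C+0 = C
  3+0 = 3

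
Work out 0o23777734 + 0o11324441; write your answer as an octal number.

Add column by column in base 8, right to left:
  4+1 = 5
  3+4 = 7
  7+4 = 3 carry 1
  7+4+1 = 4 carry 1
  7+2+1 = 2 carry 1
  7+3+1 = 3 carry 1
  3+1+1 = 5
  2+1 = 3

0o35324375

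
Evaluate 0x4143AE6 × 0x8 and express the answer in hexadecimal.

Multiply each base-16 digit by 8, carrying:
  6×8 = 48 → write 0 carry 3
  E×8+3 = 115 → write 3 carry 7
  A×8+7 = 87 → write 7 carry 5
  3×8+5 = 29 → write D carry 1
  4×8+1 = 33 → write 1 carry 2
  1×8+2 = 10 → write A
  4×8 = 32 → write 0 carry 2
  remaining carry: 2

0x20A1D730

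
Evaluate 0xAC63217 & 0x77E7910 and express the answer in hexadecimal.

AND each hex digit independently (no carries):
  A&7=2, C&7=4, 6&E=6, 3&7=3, 2&9=0, 1&1=1, 7&0=0

0x2463010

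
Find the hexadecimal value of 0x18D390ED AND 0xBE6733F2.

0x184310E0

AND each hex digit independently (no carries):
  1&B=1, 8&E=8, D&6=4, 3&7=3, 9&3=1, 0&3=0, E&F=E, D&2=0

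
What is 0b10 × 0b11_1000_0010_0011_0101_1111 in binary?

Multiply each base-2 digit by 2, carrying:
  1×2 = 2 → write 0 carry 1
  1×2+1 = 3 → write 1 carry 1
  1×2+1 = 3 → write 1 carry 1
  1×2+1 = 3 → write 1 carry 1
  1×2+1 = 3 → write 1 carry 1
  0×2+1 = 1 → write 1
  1×2 = 2 → write 0 carry 1
  0×2+1 = 1 → write 1
  1×2 = 2 → write 0 carry 1
  1×2+1 = 3 → write 1 carry 1
  0×2+1 = 1 → write 1
  0×2 = 0 → write 0
  0×2 = 0 → write 0
  1×2 = 2 → write 0 carry 1
  0×2+1 = 1 → write 1
  0×2 = 0 → write 0
  0×2 = 0 → write 0
  0×2 = 0 → write 0
  0×2 = 0 → write 0
  1×2 = 2 → write 0 carry 1
  1×2+1 = 3 → write 1 carry 1
  1×2+1 = 3 → write 1 carry 1
  remaining carry: 1

0b11100000100011010111110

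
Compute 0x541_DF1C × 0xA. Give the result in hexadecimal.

0x3492B718

Multiply each base-16 digit by 10, carrying:
  C×10 = 120 → write 8 carry 7
  1×10+7 = 17 → write 1 carry 1
  F×10+1 = 151 → write 7 carry 9
  D×10+9 = 139 → write B carry 8
  1×10+8 = 18 → write 2 carry 1
  4×10+1 = 41 → write 9 carry 2
  5×10+2 = 52 → write 4 carry 3
  remaining carry: 3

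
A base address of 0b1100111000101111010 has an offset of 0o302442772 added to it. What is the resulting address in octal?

0b1100111000101111010 = 0o1470572 in octal.
Add column by column in base 8, right to left:
  2+2 = 4
  7+7 = 6 carry 1
  5+7+1 = 5 carry 1
  0+2+1 = 3
  7+4 = 3 carry 1
  4+4+1 = 1 carry 1
  1+2+1 = 4
  0+0 = 0
  0+3 = 3

0o304133564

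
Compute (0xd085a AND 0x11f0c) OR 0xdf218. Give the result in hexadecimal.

0xd085a AND 0x11f0c = 0x10808.
Then OR with 0xdf218.

0xdfa18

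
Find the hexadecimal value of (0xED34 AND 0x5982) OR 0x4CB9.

0xED34 AND 0x5982 = 0x4900.
Then OR with 0x4CB9.

0x4DB9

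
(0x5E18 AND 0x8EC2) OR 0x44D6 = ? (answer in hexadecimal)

0x4ED6

0x5E18 AND 0x8EC2 = 0x0E00.
Then OR with 0x44D6.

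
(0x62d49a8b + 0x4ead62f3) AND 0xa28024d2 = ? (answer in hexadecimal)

0xa0802452

Add column by column in base 16, right to left:
  b+3 = e
  8+f = 7 carry 1
  a+2+1 = d
  9+6 = f
  4+d = 1 carry 1
  d+a+1 = 8 carry 1
  2+e+1 = 1 carry 1
  6+4+1 = b
Sum = 0xb181fd7e; now AND with 0xa28024d2:
  b&a=a, 1&2=0, 8&8=8, 1&0=0, f&2=2, d&4=4, 7&d=5, e&2=2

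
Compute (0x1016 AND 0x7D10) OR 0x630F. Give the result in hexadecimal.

0x1016 AND 0x7D10 = 0x1010.
Then OR with 0x630F.

0x731F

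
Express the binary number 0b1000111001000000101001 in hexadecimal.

0x239029

Group the bits into nibbles: 0010 0011 1001 0000 0010 1001 → 239029.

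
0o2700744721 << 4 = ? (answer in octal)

4 bits is not a whole number of base-8 digits; in binary: 10111000000111100100111010001 << 4 = 101110000001111001001110100010000.

0o56017116420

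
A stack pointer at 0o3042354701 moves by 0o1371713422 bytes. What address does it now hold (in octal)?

0o4434270323

Add column by column in base 8, right to left:
  1+2 = 3
  0+2 = 2
  7+4 = 3 carry 1
  4+3+1 = 0 carry 1
  5+1+1 = 7
  3+7 = 2 carry 1
  2+1+1 = 4
  4+7 = 3 carry 1
  0+3+1 = 4
  3+1 = 4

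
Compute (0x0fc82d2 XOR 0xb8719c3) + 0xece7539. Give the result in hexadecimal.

0x1a4a104a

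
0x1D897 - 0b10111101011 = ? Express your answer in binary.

0b11101001010101100

0x1D897 = 0b11101100010010111 in binary.
Subtract column by column in base 2:
  1-1 → 0
  1-1 → 0
  1-0 → 1
  0-1 → 1 (borrow)
  1-0-1 → 0
  0-1 → 1 (borrow)
  0-1-1 → 0 (borrow)
  1-1-1 → 1 (borrow)
  0-1-1 → 0 (borrow)
  0-0-1 → 1 (borrow)
  0-1-1 → 0 (borrow)
  1-0-1 → 0
  1-0 → 1
  0-0 → 0
  1-0 → 1
  1-0 → 1
  1-0 → 1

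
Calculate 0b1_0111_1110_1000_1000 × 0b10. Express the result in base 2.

0b101111110100010000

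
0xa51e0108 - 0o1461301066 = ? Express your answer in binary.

0b10011000010110000111111011010010

0xa51e0108 = 0b10100101000111100000000100001000 in binary.
0o1461301066 = 0b1100110001011000001000110110 in binary.
Subtract column by column in base 2:
  0-0 → 0
  0-1 → 1 (borrow)
  0-1-1 → 0 (borrow)
  1-0-1 → 0
  0-1 → 1 (borrow)
  0-1-1 → 0 (borrow)
  0-0-1 → 1 (borrow)
  0-0-1 → 1 (borrow)
  1-0-1 → 0
  0-1 → 1 (borrow)
  0-0-1 → 1 (borrow)
  0-0-1 → 1 (borrow)
  0-0-1 → 1 (borrow)
  0-0-1 → 1 (borrow)
  0-0-1 → 1 (borrow)
  0-1-1 → 0 (borrow)
  0-1-1 → 0 (borrow)
  1-0-1 → 0
  1-1 → 0
  1-0 → 1
  1-0 → 1
  0-0 → 0
  0-1 → 1 (borrow)
  0-1-1 → 0 (borrow)
  1-0-1 → 0
  0-0 → 0
  1-1 → 0
  0-1 → 1 (borrow)
  0-0-1 → 1 (borrow)
  1-0-1 → 0
  0-0 → 0
  1-0 → 1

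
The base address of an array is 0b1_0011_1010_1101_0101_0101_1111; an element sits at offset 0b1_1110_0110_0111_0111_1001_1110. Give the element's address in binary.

Add column by column in base 2, right to left:
  1+0 = 1
  1+1 = 0 carry 1
  1+1+1 = 1 carry 1
  1+1+1 = 1 carry 1
  1+1+1 = 1 carry 1
  0+0+1 = 1
  1+0 = 1
  0+1 = 1
  1+1 = 0 carry 1
  0+1+1 = 0 carry 1
  1+1+1 = 1 carry 1
  0+0+1 = 1
  1+1 = 0 carry 1
  0+1+1 = 0 carry 1
  1+1+1 = 1 carry 1
  1+0+1 = 0 carry 1
  0+0+1 = 1
  1+1 = 0 carry 1
  0+1+1 = 0 carry 1
  1+0+1 = 0 carry 1
  1+0+1 = 0 carry 1
  1+1+1 = 1 carry 1
  0+1+1 = 0 carry 1
  0+1+1 = 0 carry 1
  1+1+1 = 1 carry 1
  final carry 1

0b11001000010100110011111101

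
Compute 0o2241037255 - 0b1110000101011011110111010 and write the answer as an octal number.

0b1110000101011011110111010 = 0o160533672 in octal.
Subtract column by column in base 8:
  5-2 → 3
  5-7 → 6 (borrow)
  2-6-1 → 3 (borrow)
  7-3-1 → 3
  3-3 → 0
  0-5 → 3 (borrow)
  1-0-1 → 0
  4-6 → 6 (borrow)
  2-1-1 → 0
  2-0 → 2

0o2060303363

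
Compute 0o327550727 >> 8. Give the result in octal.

8 bits is not a whole number of base-8 digits; in binary: 11010111101101000111010111 >> 8 = 110101111011010001.

0o657321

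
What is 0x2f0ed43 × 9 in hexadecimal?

0x1a78575b

Multiply each base-16 digit by 9, carrying:
  3×9 = 27 → write b carry 1
  4×9+1 = 37 → write 5 carry 2
  d×9+2 = 119 → write 7 carry 7
  e×9+7 = 133 → write 5 carry 8
  0×9+8 = 8 → write 8
  f×9 = 135 → write 7 carry 8
  2×9+8 = 26 → write a carry 1
  remaining carry: 1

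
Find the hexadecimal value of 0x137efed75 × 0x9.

Multiply each base-16 digit by 9, carrying:
  5×9 = 45 → write d carry 2
  7×9+2 = 65 → write 1 carry 4
  d×9+4 = 121 → write 9 carry 7
  e×9+7 = 133 → write 5 carry 8
  f×9+8 = 143 → write f carry 8
  e×9+8 = 134 → write 6 carry 8
  7×9+8 = 71 → write 7 carry 4
  3×9+4 = 31 → write f carry 1
  1×9+1 = 10 → write a

0xaf76f591d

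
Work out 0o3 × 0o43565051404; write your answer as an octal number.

Multiply each base-8 digit by 3, carrying:
  4×3 = 12 → write 4 carry 1
  0×3+1 = 1 → write 1
  4×3 = 12 → write 4 carry 1
  1×3+1 = 4 → write 4
  5×3 = 15 → write 7 carry 1
  0×3+1 = 1 → write 1
  5×3 = 15 → write 7 carry 1
  6×3+1 = 19 → write 3 carry 2
  5×3+2 = 17 → write 1 carry 2
  3×3+2 = 11 → write 3 carry 1
  4×3+1 = 13 → write 5 carry 1
  remaining carry: 1

0o153137174414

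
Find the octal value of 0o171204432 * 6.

Multiply each base-8 digit by 6, carrying:
  2×6 = 12 → write 4 carry 1
  3×6+1 = 19 → write 3 carry 2
  4×6+2 = 26 → write 2 carry 3
  4×6+3 = 27 → write 3 carry 3
  0×6+3 = 3 → write 3
  2×6 = 12 → write 4 carry 1
  1×6+1 = 7 → write 7
  7×6 = 42 → write 2 carry 5
  1×6+5 = 11 → write 3 carry 1
  remaining carry: 1

0o1327433234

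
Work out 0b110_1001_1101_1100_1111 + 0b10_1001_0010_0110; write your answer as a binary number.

Add column by column in base 2, right to left:
  1+0 = 1
  1+1 = 0 carry 1
  1+1+1 = 1 carry 1
  1+0+1 = 0 carry 1
  0+0+1 = 1
  0+1 = 1
  1+0 = 1
  1+0 = 1
  1+1 = 0 carry 1
  0+0+1 = 1
  1+0 = 1
  1+1 = 0 carry 1
  1+0+1 = 0 carry 1
  0+1+1 = 0 carry 1
  0+0+1 = 1
  1+0 = 1
  0+0 = 0
  1+0 = 1
  1+0 = 1

0b1101100011011110101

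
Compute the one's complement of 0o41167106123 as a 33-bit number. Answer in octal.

0o36610671654

Each oct digit d becomes 7−d:
  4→3, 1→6, 1→6, 6→1, 7→0, 1→6, 0→7, 6→1, 1→6, 2→5, 3→4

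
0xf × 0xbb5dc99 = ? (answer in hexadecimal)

0xafa7ecf7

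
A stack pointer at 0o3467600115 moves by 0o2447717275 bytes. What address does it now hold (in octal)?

0o6137517412

Add column by column in base 8, right to left:
  5+5 = 2 carry 1
  1+7+1 = 1 carry 1
  1+2+1 = 4
  0+7 = 7
  0+1 = 1
  6+7 = 5 carry 1
  7+7+1 = 7 carry 1
  6+4+1 = 3 carry 1
  4+4+1 = 1 carry 1
  3+2+1 = 6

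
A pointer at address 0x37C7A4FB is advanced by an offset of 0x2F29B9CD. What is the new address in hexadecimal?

Add column by column in base 16, right to left:
  B+D = 8 carry 1
  F+C+1 = C carry 1
  4+9+1 = E
  A+B = 5 carry 1
  7+9+1 = 1 carry 1
  C+2+1 = F
  7+F = 6 carry 1
  3+2+1 = 6

0x66F15EC8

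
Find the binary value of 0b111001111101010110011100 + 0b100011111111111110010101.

Add column by column in base 2, right to left:
  0+1 = 1
  0+0 = 0
  1+1 = 0 carry 1
  1+0+1 = 0 carry 1
  1+1+1 = 1 carry 1
  0+0+1 = 1
  0+0 = 0
  1+1 = 0 carry 1
  1+1+1 = 1 carry 1
  0+1+1 = 0 carry 1
  1+1+1 = 1 carry 1
  0+1+1 = 0 carry 1
  1+1+1 = 1 carry 1
  0+1+1 = 0 carry 1
  1+1+1 = 1 carry 1
  1+1+1 = 1 carry 1
  1+1+1 = 1 carry 1
  1+1+1 = 1 carry 1
  1+1+1 = 1 carry 1
  0+1+1 = 0 carry 1
  0+0+1 = 1
  1+0 = 1
  1+0 = 1
  1+1 = 0 carry 1
  final carry 1

0b1011101111101010100110001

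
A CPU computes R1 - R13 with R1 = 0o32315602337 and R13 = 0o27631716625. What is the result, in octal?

0o2463663512

Subtract column by column in base 8:
  7-5 → 2
  3-2 → 1
  3-6 → 5 (borrow)
  2-6-1 → 3 (borrow)
  0-1-1 → 6 (borrow)
  6-7-1 → 6 (borrow)
  5-1-1 → 3
  1-3 → 6 (borrow)
  3-6-1 → 4 (borrow)
  2-7-1 → 2 (borrow)
  3-2-1 → 0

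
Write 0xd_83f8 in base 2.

0b11011000001111111000

Expand each hex digit to 4 bits: d=1101 8=1000 3=0011 f=1111 8=1000.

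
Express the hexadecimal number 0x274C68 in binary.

0b1001110100110001101000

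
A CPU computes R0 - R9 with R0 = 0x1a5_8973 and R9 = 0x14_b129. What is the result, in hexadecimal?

Subtract column by column in base 16:
  3-9 → a (borrow)
  7-2-1 → 4
  9-1 → 8
  8-b → d (borrow)
  5-4-1 → 0
  a-1 → 9
  1-0 → 1

0x190d84a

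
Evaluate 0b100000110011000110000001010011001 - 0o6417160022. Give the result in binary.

0b11010010001001100010001010000111

0o6417160022 = 0b110100001111001110000000010010 in binary.
Subtract column by column in base 2:
  1-0 → 1
  0-1 → 1 (borrow)
  0-0-1 → 1 (borrow)
  1-0-1 → 0
  1-1 → 0
  0-0 → 0
  0-0 → 0
  1-0 → 1
  0-0 → 0
  1-0 → 1
  0-0 → 0
  0-0 → 0
  0-0 → 0
  0-1 → 1 (borrow)
  0-1-1 → 0 (borrow)
  0-1-1 → 0 (borrow)
  1-0-1 → 0
  1-0 → 1
  0-1 → 1 (borrow)
  0-1-1 → 0 (borrow)
  0-1-1 → 0 (borrow)
  1-1-1 → 1 (borrow)
  1-0-1 → 0
  0-0 → 0
  0-0 → 0
  1-0 → 1
  1-1 → 0
  0-0 → 0
  0-1 → 1 (borrow)
  0-1-1 → 0 (borrow)
  0-0-1 → 1 (borrow)
  0-0-1 → 1 (borrow)
  1-0-1 → 0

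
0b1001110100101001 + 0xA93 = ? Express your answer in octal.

0b1001110100101001 = 0o116451 in octal.
0xA93 = 0o5223 in octal.
Add column by column in base 8, right to left:
  1+3 = 4
  5+2 = 7
  4+2 = 6
  6+5 = 3 carry 1
  1+0+1 = 2
  1+0 = 1

0o123674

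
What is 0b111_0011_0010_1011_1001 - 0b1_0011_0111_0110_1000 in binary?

0b1011111101101010001

Subtract column by column in base 2:
  1-0 → 1
  0-0 → 0
  0-0 → 0
  1-1 → 0
  1-0 → 1
  1-1 → 0
  0-1 → 1 (borrow)
  1-0-1 → 0
  0-1 → 1 (borrow)
  1-1-1 → 1 (borrow)
  0-1-1 → 0 (borrow)
  0-0-1 → 1 (borrow)
  1-1-1 → 1 (borrow)
  1-1-1 → 1 (borrow)
  0-0-1 → 1 (borrow)
  0-0-1 → 1 (borrow)
  1-1-1 → 1 (borrow)
  1-0-1 → 0
  1-0 → 1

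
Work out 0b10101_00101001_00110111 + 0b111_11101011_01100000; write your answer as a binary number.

0b111010001010010010111

Add column by column in base 2, right to left:
  1+0 = 1
  1+0 = 1
  1+0 = 1
  0+0 = 0
  1+0 = 1
  1+1 = 0 carry 1
  0+1+1 = 0 carry 1
  0+0+1 = 1
  1+1 = 0 carry 1
  0+1+1 = 0 carry 1
  0+0+1 = 1
  1+1 = 0 carry 1
  0+0+1 = 1
  1+1 = 0 carry 1
  0+1+1 = 0 carry 1
  0+1+1 = 0 carry 1
  1+1+1 = 1 carry 1
  0+1+1 = 0 carry 1
  1+1+1 = 1 carry 1
  0+0+1 = 1
  1+0 = 1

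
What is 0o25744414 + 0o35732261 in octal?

Add column by column in base 8, right to left:
  4+1 = 5
  1+6 = 7
  4+2 = 6
  4+2 = 6
  4+3 = 7
  7+7 = 6 carry 1
  5+5+1 = 3 carry 1
  2+3+1 = 6

0o63676675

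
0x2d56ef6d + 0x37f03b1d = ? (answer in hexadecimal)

0x65472a8a

Add column by column in base 16, right to left:
  d+d = a carry 1
  6+1+1 = 8
  f+b = a carry 1
  e+3+1 = 2 carry 1
  6+0+1 = 7
  5+f = 4 carry 1
  d+7+1 = 5 carry 1
  2+3+1 = 6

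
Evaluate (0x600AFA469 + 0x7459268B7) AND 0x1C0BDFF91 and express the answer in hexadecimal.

Add column by column in base 16, right to left:
  9+7 = 0 carry 1
  6+B+1 = 2 carry 1
  4+8+1 = D
  A+6 = 0 carry 1
  F+2+1 = 2 carry 1
  A+9+1 = 4 carry 1
  0+5+1 = 6
  0+4 = 4
  6+7 = D
Sum = 0xD46420D20; now AND with 0x1C0BDFF91:
  D&1=1, 4&C=4, 6&0=0, 4&B=0, 2&D=0, 0&F=0, D&F=D, 2&9=0, 0&1=0

0x140000D00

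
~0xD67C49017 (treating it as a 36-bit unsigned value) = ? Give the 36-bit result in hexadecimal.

0x2983B6FE8

Each hex digit d becomes F−d:
  D→2, 6→9, 7→8, C→3, 4→B, 9→6, 0→F, 1→E, 7→8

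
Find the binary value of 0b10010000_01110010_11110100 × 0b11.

0b1101100010101100011011100

Multiply each base-2 digit by 3, carrying:
  0×3 = 0 → write 0
  0×3 = 0 → write 0
  1×3 = 3 → write 1 carry 1
  0×3+1 = 1 → write 1
  1×3 = 3 → write 1 carry 1
  1×3+1 = 4 → write 0 carry 2
  1×3+2 = 5 → write 1 carry 2
  1×3+2 = 5 → write 1 carry 2
  0×3+2 = 2 → write 0 carry 1
  1×3+1 = 4 → write 0 carry 2
  0×3+2 = 2 → write 0 carry 1
  0×3+1 = 1 → write 1
  1×3 = 3 → write 1 carry 1
  1×3+1 = 4 → write 0 carry 2
  1×3+2 = 5 → write 1 carry 2
  0×3+2 = 2 → write 0 carry 1
  0×3+1 = 1 → write 1
  0×3 = 0 → write 0
  0×3 = 0 → write 0
  0×3 = 0 → write 0
  1×3 = 3 → write 1 carry 1
  0×3+1 = 1 → write 1
  0×3 = 0 → write 0
  1×3 = 3 → write 1 carry 1
  remaining carry: 1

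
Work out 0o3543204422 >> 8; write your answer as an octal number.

0o7306411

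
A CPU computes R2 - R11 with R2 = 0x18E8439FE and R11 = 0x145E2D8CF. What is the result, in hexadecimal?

Subtract column by column in base 16:
  E-F → F (borrow)
  F-C-1 → 2
  9-8 → 1
  3-D → 6 (borrow)
  4-2-1 → 1
  8-E → A (borrow)
  E-5-1 → 8
  8-4 → 4
  1-1 → 0

0x48A1612F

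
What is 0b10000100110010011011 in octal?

0o2046233

Group the bits in threes: 010 000 100 110 010 011 011 → 2046233.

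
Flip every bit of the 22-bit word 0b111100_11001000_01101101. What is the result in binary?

Invert each bit: 1111001100100001101101 → 0000110011011110010010.

0b0000110011011110010010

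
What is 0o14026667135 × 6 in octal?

0o110211113056

Multiply each base-8 digit by 6, carrying:
  5×6 = 30 → write 6 carry 3
  3×6+3 = 21 → write 5 carry 2
  1×6+2 = 8 → write 0 carry 1
  7×6+1 = 43 → write 3 carry 5
  6×6+5 = 41 → write 1 carry 5
  6×6+5 = 41 → write 1 carry 5
  6×6+5 = 41 → write 1 carry 5
  2×6+5 = 17 → write 1 carry 2
  0×6+2 = 2 → write 2
  4×6 = 24 → write 0 carry 3
  1×6+3 = 9 → write 1 carry 1
  remaining carry: 1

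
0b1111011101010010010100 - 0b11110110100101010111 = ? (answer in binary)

Subtract column by column in base 2:
  0-1 → 1 (borrow)
  0-1-1 → 0 (borrow)
  1-1-1 → 1 (borrow)
  0-0-1 → 1 (borrow)
  1-1-1 → 1 (borrow)
  0-0-1 → 1 (borrow)
  0-1-1 → 0 (borrow)
  1-0-1 → 0
  0-1 → 1 (borrow)
  0-0-1 → 1 (borrow)
  1-0-1 → 0
  0-1 → 1 (borrow)
  1-0-1 → 0
  0-1 → 1 (borrow)
  1-1-1 → 1 (borrow)
  1-0-1 → 0
  1-1 → 0
  0-1 → 1 (borrow)
  1-1-1 → 1 (borrow)
  1-1-1 → 1 (borrow)
  1-0-1 → 0
  1-0 → 1

0b1011100110101100111101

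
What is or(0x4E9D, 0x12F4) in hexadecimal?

0x5EFD

OR each hex digit independently (no carries):
  4|1=5, E|2=E, 9|F=F, D|4=D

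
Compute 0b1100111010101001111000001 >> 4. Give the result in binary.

0b110011101010100111100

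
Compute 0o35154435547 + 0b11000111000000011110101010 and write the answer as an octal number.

0b11000111000000011110101010 = 0o307003652 in octal.
Add column by column in base 8, right to left:
  7+2 = 1 carry 1
  4+5+1 = 2 carry 1
  5+6+1 = 4 carry 1
  5+3+1 = 1 carry 1
  3+0+1 = 4
  4+0 = 4
  4+7 = 3 carry 1
  5+0+1 = 6
  1+3 = 4
  5+0 = 5
  3+0 = 3

0o35463441421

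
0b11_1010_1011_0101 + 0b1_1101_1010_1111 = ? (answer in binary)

0b101100001100100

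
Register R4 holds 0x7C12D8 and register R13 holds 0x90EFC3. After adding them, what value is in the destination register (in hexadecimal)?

0x10D029B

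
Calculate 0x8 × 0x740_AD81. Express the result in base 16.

Multiply each base-16 digit by 8, carrying:
  1×8 = 8 → write 8
  8×8 = 64 → write 0 carry 4
  D×8+4 = 108 → write C carry 6
  A×8+6 = 86 → write 6 carry 5
  0×8+5 = 5 → write 5
  4×8 = 32 → write 0 carry 2
  7×8+2 = 58 → write A carry 3
  remaining carry: 3

0x3A056C08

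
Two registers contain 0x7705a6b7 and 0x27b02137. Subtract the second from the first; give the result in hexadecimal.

Subtract column by column in base 16:
  7-7 → 0
  b-3 → 8
  6-1 → 5
  a-2 → 8
  5-0 → 5
  0-b → 5 (borrow)
  7-7-1 → f (borrow)
  7-2-1 → 4

0x4f558580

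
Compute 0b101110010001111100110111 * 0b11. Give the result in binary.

Multiply each base-2 digit by 3, carrying:
  1×3 = 3 → write 1 carry 1
  1×3+1 = 4 → write 0 carry 2
  1×3+2 = 5 → write 1 carry 2
  0×3+2 = 2 → write 0 carry 1
  1×3+1 = 4 → write 0 carry 2
  1×3+2 = 5 → write 1 carry 2
  0×3+2 = 2 → write 0 carry 1
  0×3+1 = 1 → write 1
  1×3 = 3 → write 1 carry 1
  1×3+1 = 4 → write 0 carry 2
  1×3+2 = 5 → write 1 carry 2
  1×3+2 = 5 → write 1 carry 2
  1×3+2 = 5 → write 1 carry 2
  0×3+2 = 2 → write 0 carry 1
  0×3+1 = 1 → write 1
  0×3 = 0 → write 0
  1×3 = 3 → write 1 carry 1
  0×3+1 = 1 → write 1
  0×3 = 0 → write 0
  1×3 = 3 → write 1 carry 1
  1×3+1 = 4 → write 0 carry 2
  1×3+2 = 5 → write 1 carry 2
  0×3+2 = 2 → write 0 carry 1
  1×3+1 = 4 → write 0 carry 2
  remaining carry: 10

0b10001010110101110110100101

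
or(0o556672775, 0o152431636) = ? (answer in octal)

0o556673777

OR each oct digit independently (no carries):
  5|1=5, 5|5=5, 6|2=6, 6|4=6, 7|3=7, 2|1=3, 7|6=7, 7|3=7, 5|6=7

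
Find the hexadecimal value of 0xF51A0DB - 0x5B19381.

0x9A00D5A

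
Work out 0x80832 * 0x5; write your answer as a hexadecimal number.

0x2828FA

Multiply each base-16 digit by 5, carrying:
  2×5 = 10 → write A
  3×5 = 15 → write F
  8×5 = 40 → write 8 carry 2
  0×5+2 = 2 → write 2
  8×5 = 40 → write 8 carry 2
  remaining carry: 2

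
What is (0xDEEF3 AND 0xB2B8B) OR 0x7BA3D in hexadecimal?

0xFBABF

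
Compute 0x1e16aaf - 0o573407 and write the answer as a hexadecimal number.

0o573407 = 0x2f707 in hexadecimal.
Subtract column by column in base 16:
  f-7 → 8
  a-0 → a
  a-7 → 3
  6-f → 7 (borrow)
  1-2-1 → e (borrow)
  e-0-1 → d
  1-0 → 1

0x1de73a8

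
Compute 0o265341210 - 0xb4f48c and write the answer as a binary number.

0b10001000001100110111111100

0o265341210 = 0b10110101011100001010001000 in binary.
0xb4f48c = 0b101101001111010010001100 in binary.
Subtract column by column in base 2:
  0-0 → 0
  0-0 → 0
  0-1 → 1 (borrow)
  1-1-1 → 1 (borrow)
  0-0-1 → 1 (borrow)
  0-0-1 → 1 (borrow)
  0-0-1 → 1 (borrow)
  1-1-1 → 1 (borrow)
  0-0-1 → 1 (borrow)
  1-0-1 → 0
  0-1 → 1 (borrow)
  0-0-1 → 1 (borrow)
  0-1-1 → 0 (borrow)
  0-1-1 → 0 (borrow)
  1-1-1 → 1 (borrow)
  1-1-1 → 1 (borrow)
  1-0-1 → 0
  0-0 → 0
  1-1 → 0
  0-0 → 0
  1-1 → 0
  0-1 → 1 (borrow)
  1-0-1 → 0
  1-1 → 0
  0-0 → 0
  1-0 → 1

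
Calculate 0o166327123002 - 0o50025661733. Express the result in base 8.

Subtract column by column in base 8:
  2-3 → 7 (borrow)
  0-3-1 → 4 (borrow)
  0-7-1 → 0 (borrow)
  3-1-1 → 1
  2-6 → 4 (borrow)
  1-6-1 → 2 (borrow)
  7-5-1 → 1
  2-2 → 0
  3-0 → 3
  6-0 → 6
  6-5 → 1
  1-0 → 1

0o116301241047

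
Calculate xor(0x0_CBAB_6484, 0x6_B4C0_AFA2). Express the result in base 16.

0x67F6BCB26

XOR each hex digit independently (no carries):
  0^6=6, C^B=7, B^4=F, A^C=6, B^0=B, 6^A=C, 4^F=B, 8^A=2, 4^2=6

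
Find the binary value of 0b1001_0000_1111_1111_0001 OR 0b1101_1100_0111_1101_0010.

OR bit by bit (1 where either bit is 1):
  10010000111111110001
| 11011100011111010010
= 11011100111111110011

0b11011100111111110011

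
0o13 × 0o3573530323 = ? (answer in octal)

0o51120314421

Multiply each base-8 digit by 11, carrying:
  3×11 = 33 → write 1 carry 4
  2×11+4 = 26 → write 2 carry 3
  3×11+3 = 36 → write 4 carry 4
  0×11+4 = 4 → write 4
  3×11 = 33 → write 1 carry 4
  5×11+4 = 59 → write 3 carry 7
  3×11+7 = 40 → write 0 carry 5
  7×11+5 = 82 → write 2 carry 10
  5×11+10 = 65 → write 1 carry 8
  3×11+8 = 41 → write 1 carry 5
  remaining carry: 5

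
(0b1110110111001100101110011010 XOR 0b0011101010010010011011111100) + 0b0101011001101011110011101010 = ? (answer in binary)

0b10010110111001010101001010000

First 0b1110110111001100101110011010 XOR 0b0011101010010010011011111100 = 0b1101011101011110110101100110.
Add column by column in base 2, right to left:
  0+0 = 0
  1+1 = 0 carry 1
  1+0+1 = 0 carry 1
  0+1+1 = 0 carry 1
  0+0+1 = 1
  1+1 = 0 carry 1
  1+1+1 = 1 carry 1
  0+1+1 = 0 carry 1
  1+0+1 = 0 carry 1
  0+0+1 = 1
  1+1 = 0 carry 1
  1+1+1 = 1 carry 1
  0+1+1 = 0 carry 1
  1+1+1 = 1 carry 1
  1+0+1 = 0 carry 1
  1+1+1 = 1 carry 1
  1+0+1 = 0 carry 1
  0+1+1 = 0 carry 1
  1+1+1 = 1 carry 1
  0+0+1 = 1
  1+0 = 1
  1+1 = 0 carry 1
  1+1+1 = 1 carry 1
  0+0+1 = 1
  1+1 = 0 carry 1
  0+0+1 = 1
  1+1 = 0 carry 1
  1+0+1 = 0 carry 1
  final carry 1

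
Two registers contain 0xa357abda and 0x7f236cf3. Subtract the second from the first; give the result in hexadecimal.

Subtract column by column in base 16:
  a-3 → 7
  d-f → e (borrow)
  b-c-1 → e (borrow)
  a-6-1 → 3
  7-3 → 4
  5-2 → 3
  3-f → 4 (borrow)
  a-7-1 → 2

0x24343ee7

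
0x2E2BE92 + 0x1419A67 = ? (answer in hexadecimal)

0x42458F9

Add column by column in base 16, right to left:
  2+7 = 9
  9+6 = F
  E+A = 8 carry 1
  B+9+1 = 5 carry 1
  2+1+1 = 4
  E+4 = 2 carry 1
  2+1+1 = 4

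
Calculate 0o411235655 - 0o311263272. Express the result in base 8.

0o77752363

Subtract column by column in base 8:
  5-2 → 3
  5-7 → 6 (borrow)
  6-2-1 → 3
  5-3 → 2
  3-6 → 5 (borrow)
  2-2-1 → 7 (borrow)
  1-1-1 → 7 (borrow)
  1-1-1 → 7 (borrow)
  4-3-1 → 0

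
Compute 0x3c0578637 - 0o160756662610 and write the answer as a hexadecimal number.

0o160756662610 = 0x387bb6588 in hexadecimal.
Subtract column by column in base 16:
  7-8 → f (borrow)
  3-8-1 → a (borrow)
  6-5-1 → 0
  8-6 → 2
  7-b → c (borrow)
  5-b-1 → 9 (borrow)
  0-7-1 → 8 (borrow)
  c-8-1 → 3
  3-3 → 0

0x389c20af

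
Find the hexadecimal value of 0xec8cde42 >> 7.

0x1d919bc

7 bits is not a whole number of base-16 digits; in binary: 11101100100011001101111001000010 >> 7 = 1110110010001100110111100.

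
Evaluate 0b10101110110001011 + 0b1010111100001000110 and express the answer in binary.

Add column by column in base 2, right to left:
  1+0 = 1
  1+1 = 0 carry 1
  0+1+1 = 0 carry 1
  1+0+1 = 0 carry 1
  0+0+1 = 1
  0+0 = 0
  0+1 = 1
  1+0 = 1
  1+0 = 1
  0+0 = 0
  1+0 = 1
  1+1 = 0 carry 1
  1+1+1 = 1 carry 1
  0+1+1 = 0 carry 1
  1+1+1 = 1 carry 1
  0+0+1 = 1
  1+1 = 0 carry 1
  0+0+1 = 1
  0+1 = 1

0b1101101010111010001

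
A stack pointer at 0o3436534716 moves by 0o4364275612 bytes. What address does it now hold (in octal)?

Add column by column in base 8, right to left:
  6+2 = 0 carry 1
  1+1+1 = 3
  7+6 = 5 carry 1
  4+5+1 = 2 carry 1
  3+7+1 = 3 carry 1
  5+2+1 = 0 carry 1
  6+4+1 = 3 carry 1
  3+6+1 = 2 carry 1
  4+3+1 = 0 carry 1
  3+4+1 = 0 carry 1
  final carry 1

0o10023032530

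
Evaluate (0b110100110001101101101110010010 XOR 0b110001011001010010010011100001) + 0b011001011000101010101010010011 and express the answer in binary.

0b11111000001101010101000000110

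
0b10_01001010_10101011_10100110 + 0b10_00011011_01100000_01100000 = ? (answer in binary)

0b100011001100000110000000110

Add column by column in base 2, right to left:
  0+0 = 0
  1+0 = 1
  1+0 = 1
  0+0 = 0
  0+0 = 0
  1+1 = 0 carry 1
  0+1+1 = 0 carry 1
  1+0+1 = 0 carry 1
  1+0+1 = 0 carry 1
  1+0+1 = 0 carry 1
  0+0+1 = 1
  1+0 = 1
  0+0 = 0
  1+1 = 0 carry 1
  0+1+1 = 0 carry 1
  1+0+1 = 0 carry 1
  0+1+1 = 0 carry 1
  1+1+1 = 1 carry 1
  0+0+1 = 1
  1+1 = 0 carry 1
  0+1+1 = 0 carry 1
  0+0+1 = 1
  1+0 = 1
  0+0 = 0
  0+0 = 0
  1+1 = 0 carry 1
  final carry 1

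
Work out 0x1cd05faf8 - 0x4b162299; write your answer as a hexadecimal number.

Subtract column by column in base 16:
  8-9 → f (borrow)
  f-9-1 → 5
  a-2 → 8
  f-2 → d
  5-6 → f (borrow)
  0-1-1 → e (borrow)
  d-b-1 → 1
  c-4 → 8
  1-0 → 1

0x181efd85f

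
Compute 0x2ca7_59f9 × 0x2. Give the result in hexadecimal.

Multiply each base-16 digit by 2, carrying:
  9×2 = 18 → write 2 carry 1
  f×2+1 = 31 → write f carry 1
  9×2+1 = 19 → write 3 carry 1
  5×2+1 = 11 → write b
  7×2 = 14 → write e
  a×2 = 20 → write 4 carry 1
  c×2+1 = 25 → write 9 carry 1
  2×2+1 = 5 → write 5

0x594eb3f2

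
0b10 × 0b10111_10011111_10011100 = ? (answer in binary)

0b1011110011111100111000

Multiply each base-2 digit by 2, carrying:
  0×2 = 0 → write 0
  0×2 = 0 → write 0
  1×2 = 2 → write 0 carry 1
  1×2+1 = 3 → write 1 carry 1
  1×2+1 = 3 → write 1 carry 1
  0×2+1 = 1 → write 1
  0×2 = 0 → write 0
  1×2 = 2 → write 0 carry 1
  1×2+1 = 3 → write 1 carry 1
  1×2+1 = 3 → write 1 carry 1
  1×2+1 = 3 → write 1 carry 1
  1×2+1 = 3 → write 1 carry 1
  1×2+1 = 3 → write 1 carry 1
  0×2+1 = 1 → write 1
  0×2 = 0 → write 0
  1×2 = 2 → write 0 carry 1
  1×2+1 = 3 → write 1 carry 1
  1×2+1 = 3 → write 1 carry 1
  1×2+1 = 3 → write 1 carry 1
  0×2+1 = 1 → write 1
  1×2 = 2 → write 0 carry 1
  remaining carry: 1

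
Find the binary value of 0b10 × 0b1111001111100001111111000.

0b11110011111000011111110000

Multiply each base-2 digit by 2, carrying:
  0×2 = 0 → write 0
  0×2 = 0 → write 0
  0×2 = 0 → write 0
  1×2 = 2 → write 0 carry 1
  1×2+1 = 3 → write 1 carry 1
  1×2+1 = 3 → write 1 carry 1
  1×2+1 = 3 → write 1 carry 1
  1×2+1 = 3 → write 1 carry 1
  1×2+1 = 3 → write 1 carry 1
  1×2+1 = 3 → write 1 carry 1
  0×2+1 = 1 → write 1
  0×2 = 0 → write 0
  0×2 = 0 → write 0
  0×2 = 0 → write 0
  1×2 = 2 → write 0 carry 1
  1×2+1 = 3 → write 1 carry 1
  1×2+1 = 3 → write 1 carry 1
  1×2+1 = 3 → write 1 carry 1
  1×2+1 = 3 → write 1 carry 1
  0×2+1 = 1 → write 1
  0×2 = 0 → write 0
  1×2 = 2 → write 0 carry 1
  1×2+1 = 3 → write 1 carry 1
  1×2+1 = 3 → write 1 carry 1
  1×2+1 = 3 → write 1 carry 1
  remaining carry: 1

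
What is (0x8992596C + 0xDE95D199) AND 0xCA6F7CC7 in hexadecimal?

Add column by column in base 16, right to left:
  C+9 = 5 carry 1
  6+9+1 = 0 carry 1
  9+1+1 = B
  5+D = 2 carry 1
  2+5+1 = 8
  9+9 = 2 carry 1
  9+E+1 = 8 carry 1
  8+D+1 = 6 carry 1
  final carry 1
Sum = 0x168282B05; now AND with 0xCA6F7CC7:
  1&0=0, 6&C=4, 8&A=8, 2&6=2, 8&F=8, 2&7=2, B&C=8, 0&C=0, 5&7=5

0x48282805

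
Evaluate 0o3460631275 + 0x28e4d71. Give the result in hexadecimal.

0x1f51802e

0o3460631275 = 0x1cc332bd in hexadecimal.
Add column by column in base 16, right to left:
  d+1 = e
  b+7 = 2 carry 1
  2+d+1 = 0 carry 1
  3+4+1 = 8
  3+e = 1 carry 1
  c+8+1 = 5 carry 1
  c+2+1 = f
  1+0 = 1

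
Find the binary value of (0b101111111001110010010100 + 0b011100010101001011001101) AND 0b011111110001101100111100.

0b1100000000101100100000

Add column by column in base 2, right to left:
  0+1 = 1
  0+0 = 0
  1+1 = 0 carry 1
  0+1+1 = 0 carry 1
  1+0+1 = 0 carry 1
  0+0+1 = 1
  0+1 = 1
  1+1 = 0 carry 1
  0+0+1 = 1
  0+1 = 1
  1+0 = 1
  1+0 = 1
  1+1 = 0 carry 1
  0+0+1 = 1
  0+1 = 1
  1+0 = 1
  1+1 = 0 carry 1
  1+0+1 = 0 carry 1
  1+0+1 = 0 carry 1
  1+0+1 = 0 carry 1
  1+1+1 = 1 carry 1
  1+1+1 = 1 carry 1
  0+1+1 = 0 carry 1
  1+0+1 = 0 carry 1
  final carry 1
Sum = 0b1001100001110111101100001; now AND with 0b011111110001101100111100:
  1001100001110111101100001
& 0011111110001101100111100
= 0001100000000101100100000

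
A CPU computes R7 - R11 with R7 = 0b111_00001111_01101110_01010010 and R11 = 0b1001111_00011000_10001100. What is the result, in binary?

Subtract column by column in base 2:
  0-0 → 0
  1-0 → 1
  0-1 → 1 (borrow)
  0-1-1 → 0 (borrow)
  1-0-1 → 0
  0-0 → 0
  1-0 → 1
  0-1 → 1 (borrow)
  0-0-1 → 1 (borrow)
  1-0-1 → 0
  1-0 → 1
  1-1 → 0
  0-1 → 1 (borrow)
  1-0-1 → 0
  1-0 → 1
  0-0 → 0
  1-1 → 0
  1-1 → 0
  1-1 → 0
  1-1 → 0
  0-0 → 0
  0-0 → 0
  0-1 → 1 (borrow)
  0-0-1 → 1 (borrow)
  1-0-1 → 0
  1-0 → 1
  1-0 → 1

0b110110000000101010111000110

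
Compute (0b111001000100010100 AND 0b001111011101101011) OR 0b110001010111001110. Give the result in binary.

0b111001010111001110

0b111001000100010100 AND 0b001111011101101011 = 0b001001000100000000.
Then OR with 0b110001010111001110.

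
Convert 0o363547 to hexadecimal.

Each octal digit is 3 bits: 3=011 6=110 3=011 5=101 4=100 7=111.
Group the bits into nibbles: 0001 1110 0111 0110 0111 → 1E767.

0x1E767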